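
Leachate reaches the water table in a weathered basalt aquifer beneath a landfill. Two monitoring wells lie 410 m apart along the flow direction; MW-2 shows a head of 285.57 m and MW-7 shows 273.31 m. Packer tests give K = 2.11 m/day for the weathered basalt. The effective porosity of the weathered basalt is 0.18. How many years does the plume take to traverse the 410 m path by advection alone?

3.20

Hydraulic gradient i = (285.57 − 273.31) / 410 = 12.26 / 410 = 0.02990.
Darcy flux q = K · i = 2.110 × 0.02990 = 0.06309 m/day.
Seepage velocity v = q / n_e = 0.06309 / 0.18 = 0.3505 m/day.
Travel time t = L / v = 410 / 0.3505 = 1170 days = 3.202 years.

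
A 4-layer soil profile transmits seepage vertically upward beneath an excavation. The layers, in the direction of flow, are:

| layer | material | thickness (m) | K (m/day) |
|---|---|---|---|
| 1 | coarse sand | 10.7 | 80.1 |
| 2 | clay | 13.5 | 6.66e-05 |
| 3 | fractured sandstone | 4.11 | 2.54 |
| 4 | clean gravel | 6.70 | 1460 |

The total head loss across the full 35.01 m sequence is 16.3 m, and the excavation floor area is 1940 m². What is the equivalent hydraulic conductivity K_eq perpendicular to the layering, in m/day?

Flow is perpendicular to layering, so the layers act in series and the equivalent K is the thickness-weighted harmonic mean.
Total thickness L = 10.7 + 13.5 + 4.11 + 6.70 = 35.01 m.
Σ(b_i/K_i) = 10.7/80.1 + 13.5/6.66e-05 + 4.11/2.54 + 6.70/1460 = 2.027e+05 d.
K_eq = L / Σ(b_i/K_i) = 35.01 / 2.027e+05 = 0.0001727 m/day.

0.000173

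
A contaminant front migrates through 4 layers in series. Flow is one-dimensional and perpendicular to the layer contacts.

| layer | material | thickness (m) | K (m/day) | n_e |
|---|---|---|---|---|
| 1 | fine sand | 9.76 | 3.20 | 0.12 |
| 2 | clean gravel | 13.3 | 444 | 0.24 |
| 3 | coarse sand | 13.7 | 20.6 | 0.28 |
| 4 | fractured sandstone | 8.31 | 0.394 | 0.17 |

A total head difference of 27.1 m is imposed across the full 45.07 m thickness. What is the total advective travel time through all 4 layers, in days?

8.81

With flow normal to the layers, continuity requires the same specific discharge q through every layer.
Σ(b_i/K_i) = 9.76/3.20 + 13.3/444 + 13.7/20.6 + 8.31/0.394 = 24.84 d.
q = Δh / Σ(b_i/K_i) = 27.1 / 24.84 = 1.091 m/day.
In each layer the seepage velocity is v_i = q/n_i, so the layer transit time is t_i = b_i·n_i / q:
  layer 1 (fine sand): t_1 = 9.76 × 0.12 / 1.091 = 1.073 d
  layer 2 (clean gravel): t_2 = 13.3 × 0.24 / 1.091 = 2.925 d
  layer 3 (coarse sand): t_3 = 13.7 × 0.28 / 1.091 = 3.516 d
  layer 4 (fractured sandstone): t_4 = 8.31 × 0.17 / 1.091 = 1.295 d
Total t = Σ t_i = 8.809 days.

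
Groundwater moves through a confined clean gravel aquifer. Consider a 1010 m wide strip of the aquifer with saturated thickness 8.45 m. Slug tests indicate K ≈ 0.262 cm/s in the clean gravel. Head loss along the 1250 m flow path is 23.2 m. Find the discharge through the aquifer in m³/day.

35900

Convert K: 0.262 cm/s × 864 = 226.4 m/day.
Cross-sectional area A = 1010 × 8.45 = 8534 m².
Hydraulic gradient i = Δh / L = 23.2 / 1250 = 0.01856.
Darcy's law: Q = K · A · i = 226.4 × 8534 × 0.01856 = 35857 m³/day.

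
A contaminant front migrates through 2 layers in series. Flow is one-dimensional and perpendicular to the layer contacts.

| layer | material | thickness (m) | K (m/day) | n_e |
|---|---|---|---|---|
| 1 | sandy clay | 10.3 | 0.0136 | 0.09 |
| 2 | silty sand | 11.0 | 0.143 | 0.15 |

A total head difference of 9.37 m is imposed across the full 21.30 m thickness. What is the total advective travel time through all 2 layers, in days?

With flow normal to the layers, continuity requires the same specific discharge q through every layer.
Σ(b_i/K_i) = 10.3/0.0136 + 11.0/0.143 = 834.3 d.
q = Δh / Σ(b_i/K_i) = 9.37 / 834.3 = 0.01123 m/day.
In each layer the seepage velocity is v_i = q/n_i, so the layer transit time is t_i = b_i·n_i / q:
  layer 1 (sandy clay): t_1 = 10.3 × 0.09 / 0.01123 = 82.54 d
  layer 2 (silty sand): t_2 = 11.0 × 0.15 / 0.01123 = 146.9 d
Total t = Σ t_i = 229.4 days.

229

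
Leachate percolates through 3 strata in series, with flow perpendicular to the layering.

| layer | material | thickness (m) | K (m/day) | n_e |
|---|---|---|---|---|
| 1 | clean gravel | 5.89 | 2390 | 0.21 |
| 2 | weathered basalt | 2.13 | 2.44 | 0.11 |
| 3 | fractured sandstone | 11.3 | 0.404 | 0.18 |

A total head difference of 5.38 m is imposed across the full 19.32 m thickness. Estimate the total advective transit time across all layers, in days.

18.8

With flow normal to the layers, continuity requires the same specific discharge q through every layer.
Σ(b_i/K_i) = 5.89/2390 + 2.13/2.44 + 11.3/0.404 = 28.85 d.
q = Δh / Σ(b_i/K_i) = 5.38 / 28.85 = 0.1865 m/day.
In each layer the seepage velocity is v_i = q/n_i, so the layer transit time is t_i = b_i·n_i / q:
  layer 1 (clean gravel): t_1 = 5.89 × 0.21 / 0.1865 = 6.632 d
  layer 2 (weathered basalt): t_2 = 2.13 × 0.11 / 0.1865 = 1.256 d
  layer 3 (fractured sandstone): t_3 = 11.3 × 0.18 / 0.1865 = 10.91 d
Total t = Σ t_i = 18.79 days.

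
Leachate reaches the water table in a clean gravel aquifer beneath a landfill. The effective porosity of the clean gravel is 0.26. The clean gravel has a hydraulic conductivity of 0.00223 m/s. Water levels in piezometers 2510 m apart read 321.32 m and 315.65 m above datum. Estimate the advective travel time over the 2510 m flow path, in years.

Convert K: 0.00223 m/s × 86400 = 192.7 m/day.
Hydraulic gradient i = (321.32 − 315.65) / 2510 = 5.67 / 2510 = 0.002259.
Darcy flux q = K · i = 192.7 × 0.002259 = 0.4352 m/day.
Seepage velocity v = q / n_e = 0.4352 / 0.26 = 1.674 m/day.
Travel time t = L / v = 2510 / 1.674 = 1499 days = 4.105 years.

4.11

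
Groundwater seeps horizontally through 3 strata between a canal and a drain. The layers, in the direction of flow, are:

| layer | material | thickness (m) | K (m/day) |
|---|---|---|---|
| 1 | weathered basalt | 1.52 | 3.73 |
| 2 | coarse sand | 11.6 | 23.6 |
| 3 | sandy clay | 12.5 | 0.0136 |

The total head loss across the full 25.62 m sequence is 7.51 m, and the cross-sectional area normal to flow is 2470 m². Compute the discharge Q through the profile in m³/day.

Flow is perpendicular to layering, so the layers act in series and the equivalent K is the thickness-weighted harmonic mean.
Total thickness L = 1.52 + 11.6 + 12.5 = 25.62 m.
Σ(b_i/K_i) = 1.52/3.73 + 11.6/23.6 + 12.5/0.0136 = 920.0 d.
K_eq = L / Σ(b_i/K_i) = 25.62 / 920.0 = 0.02785 m/day.
Q = K_eq · A · (Δh/L) = 0.02785 × 2470 × (7.51/25.62) = 20.16 m³/day.

20.2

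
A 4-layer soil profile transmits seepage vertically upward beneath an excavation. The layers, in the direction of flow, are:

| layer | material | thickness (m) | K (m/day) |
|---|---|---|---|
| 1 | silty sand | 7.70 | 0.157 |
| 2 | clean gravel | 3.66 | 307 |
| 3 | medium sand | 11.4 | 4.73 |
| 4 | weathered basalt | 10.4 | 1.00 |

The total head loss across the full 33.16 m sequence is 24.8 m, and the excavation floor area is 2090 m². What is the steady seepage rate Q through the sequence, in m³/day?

Flow is perpendicular to layering, so the layers act in series and the equivalent K is the thickness-weighted harmonic mean.
Total thickness L = 7.70 + 3.66 + 11.4 + 10.4 = 33.16 m.
Σ(b_i/K_i) = 7.70/0.157 + 3.66/307 + 11.4/4.73 + 10.4/1.00 = 61.87 d.
K_eq = L / Σ(b_i/K_i) = 33.16 / 61.87 = 0.5360 m/day.
Q = K_eq · A · (Δh/L) = 0.5360 × 2090 × (24.8/33.16) = 837.8 m³/day.

838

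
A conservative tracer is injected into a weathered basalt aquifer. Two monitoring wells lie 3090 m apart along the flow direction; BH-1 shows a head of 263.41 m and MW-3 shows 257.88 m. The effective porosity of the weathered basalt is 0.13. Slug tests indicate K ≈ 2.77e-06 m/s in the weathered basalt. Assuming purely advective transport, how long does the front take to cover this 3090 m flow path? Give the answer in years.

2570

Convert K: 2.77e-06 m/s × 86400 = 0.2393 m/day.
Hydraulic gradient i = (263.41 − 257.88) / 3090 = 5.53 / 3090 = 0.001790.
Darcy flux q = K · i = 0.2393 × 0.001790 = 0.0004283 m/day.
Seepage velocity v = q / n_e = 0.0004283 / 0.13 = 0.003295 m/day.
Travel time t = L / v = 3090 / 0.003295 = 9.379e+05 days = 2568 years.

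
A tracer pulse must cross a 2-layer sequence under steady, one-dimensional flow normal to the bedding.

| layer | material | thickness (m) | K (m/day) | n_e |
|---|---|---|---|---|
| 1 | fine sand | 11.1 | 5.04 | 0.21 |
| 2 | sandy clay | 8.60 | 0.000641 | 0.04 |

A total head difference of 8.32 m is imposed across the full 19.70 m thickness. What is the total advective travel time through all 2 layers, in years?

With flow normal to the layers, continuity requires the same specific discharge q through every layer.
Σ(b_i/K_i) = 11.1/5.04 + 8.60/0.000641 = 13419 d.
q = Δh / Σ(b_i/K_i) = 8.32 / 13419 = 0.0006200 m/day.
In each layer the seepage velocity is v_i = q/n_i, so the layer transit time is t_i = b_i·n_i / q:
  layer 1 (fine sand): t_1 = 11.1 × 0.21 / 0.0006200 = 3760 d
  layer 2 (sandy clay): t_2 = 8.60 × 0.04 / 0.0006200 = 554.8 d
Total t = Σ t_i = 4314 days = 11.81 years.

11.8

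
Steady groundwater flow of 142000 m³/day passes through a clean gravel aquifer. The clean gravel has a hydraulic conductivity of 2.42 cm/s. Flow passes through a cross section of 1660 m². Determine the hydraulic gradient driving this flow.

Convert K: 2.42 cm/s × 864 = 2091 m/day.
From Q = K·A·i, i = Q / (K·A) = 142000 / (2091 × 1660) = 0.04091.

0.0409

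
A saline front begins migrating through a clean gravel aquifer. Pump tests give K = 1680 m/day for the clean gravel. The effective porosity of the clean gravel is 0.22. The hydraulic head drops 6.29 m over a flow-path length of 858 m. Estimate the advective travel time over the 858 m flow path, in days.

Hydraulic gradient i = Δh / L = 6.29 / 858 = 0.007331.
Darcy flux q = K · i = 1680 × 0.007331 = 12.32 m/day.
Seepage velocity v = q / n_e = 12.32 / 0.22 = 55.98 m/day.
Travel time t = L / v = 858 / 55.98 = 15.33 days.

15.3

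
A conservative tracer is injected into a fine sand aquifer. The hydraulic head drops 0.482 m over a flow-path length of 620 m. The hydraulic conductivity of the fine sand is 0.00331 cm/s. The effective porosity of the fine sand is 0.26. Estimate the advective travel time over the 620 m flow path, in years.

199

Convert K: 0.00331 cm/s × 864 = 2.860 m/day.
Hydraulic gradient i = Δh / L = 0.482 / 620 = 0.0007774.
Darcy flux q = K · i = 2.860 × 0.0007774 = 0.002223 m/day.
Seepage velocity v = q / n_e = 0.002223 / 0.26 = 0.008551 m/day.
Travel time t = L / v = 620 / 0.008551 = 72505 days = 198.5 years.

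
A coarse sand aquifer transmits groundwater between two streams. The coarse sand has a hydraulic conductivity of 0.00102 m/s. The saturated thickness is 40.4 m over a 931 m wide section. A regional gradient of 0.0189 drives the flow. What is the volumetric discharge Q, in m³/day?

Convert K: 0.00102 m/s × 86400 = 88.13 m/day.
Cross-sectional area A = 931 × 40.4 = 37612 m².
Hydraulic gradient i = 0.0189.
Darcy's law: Q = K · A · i = 88.13 × 37612 × 0.01890 = 62648 m³/day.

62600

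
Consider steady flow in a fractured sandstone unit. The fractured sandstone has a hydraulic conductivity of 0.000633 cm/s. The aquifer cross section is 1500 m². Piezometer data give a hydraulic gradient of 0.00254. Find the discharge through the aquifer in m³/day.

2.08

Convert K: 0.000633 cm/s × 864 = 0.5469 m/day.
Hydraulic gradient i = 0.00254.
Darcy's law: Q = K · A · i = 0.5469 × 1500 × 0.002540 = 2.084 m³/day.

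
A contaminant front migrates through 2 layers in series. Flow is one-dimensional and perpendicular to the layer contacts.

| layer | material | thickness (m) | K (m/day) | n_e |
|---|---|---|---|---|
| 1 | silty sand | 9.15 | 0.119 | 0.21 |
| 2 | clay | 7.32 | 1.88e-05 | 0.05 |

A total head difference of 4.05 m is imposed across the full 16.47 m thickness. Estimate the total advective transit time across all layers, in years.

602

With flow normal to the layers, continuity requires the same specific discharge q through every layer.
Σ(b_i/K_i) = 9.15/0.119 + 7.32/1.88e-05 = 3.894e+05 d.
q = Δh / Σ(b_i/K_i) = 4.05 / 3.894e+05 = 1.040e-05 m/day.
In each layer the seepage velocity is v_i = q/n_i, so the layer transit time is t_i = b_i·n_i / q:
  layer 1 (silty sand): t_1 = 9.15 × 0.21 / 1.040e-05 = 1.848e+05 d
  layer 2 (clay): t_2 = 7.32 × 0.05 / 1.040e-05 = 35194 d
Total t = Σ t_i = 2.200e+05 days = 602.2 years.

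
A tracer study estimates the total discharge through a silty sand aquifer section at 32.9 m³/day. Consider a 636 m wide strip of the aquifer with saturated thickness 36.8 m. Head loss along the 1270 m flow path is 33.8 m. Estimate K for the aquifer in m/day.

Cross-sectional area A = 636 × 36.8 = 23405 m².
Hydraulic gradient i = Δh / L = 33.8 / 1270 = 0.02661.
From Q = K·A·i, K = Q / (A·i) = 32.9 / (23405 × 0.02661) = 0.05282 m/day.

0.0528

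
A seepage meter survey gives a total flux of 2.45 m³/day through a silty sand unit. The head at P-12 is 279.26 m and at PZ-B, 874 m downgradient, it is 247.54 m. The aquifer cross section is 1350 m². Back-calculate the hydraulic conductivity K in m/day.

0.0500

Hydraulic gradient i = (279.26 − 247.54) / 874 = 31.72 / 874 = 0.03629.
From Q = K·A·i, K = Q / (A·i) = 2.45 / (1350 × 0.03629) = 0.05000 m/day.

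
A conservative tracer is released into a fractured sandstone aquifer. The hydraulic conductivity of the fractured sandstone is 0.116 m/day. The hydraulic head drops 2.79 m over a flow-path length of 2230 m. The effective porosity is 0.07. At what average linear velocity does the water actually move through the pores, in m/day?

Hydraulic gradient i = Δh / L = 2.79 / 2230 = 0.001251.
Darcy flux q = K · i = 0.1160 × 0.001251 = 0.0001451 m/day.
Seepage velocity v = q / n_e = 0.0001451 / 0.07 = 0.002073 m/day.

0.00207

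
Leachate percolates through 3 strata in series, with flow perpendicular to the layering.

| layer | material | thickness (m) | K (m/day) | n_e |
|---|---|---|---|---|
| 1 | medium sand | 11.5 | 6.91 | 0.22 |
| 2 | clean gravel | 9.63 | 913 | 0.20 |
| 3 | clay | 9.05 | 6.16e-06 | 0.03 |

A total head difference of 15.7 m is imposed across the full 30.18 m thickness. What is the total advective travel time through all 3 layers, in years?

With flow normal to the layers, continuity requires the same specific discharge q through every layer.
Σ(b_i/K_i) = 11.5/6.91 + 9.63/913 + 9.05/6.16e-06 = 1.469e+06 d.
q = Δh / Σ(b_i/K_i) = 15.7 / 1.469e+06 = 1.069e-05 m/day.
In each layer the seepage velocity is v_i = q/n_i, so the layer transit time is t_i = b_i·n_i / q:
  layer 1 (medium sand): t_1 = 11.5 × 0.22 / 1.069e-05 = 2.367e+05 d
  layer 2 (clean gravel): t_2 = 9.63 × 0.20 / 1.069e-05 = 1.802e+05 d
  layer 3 (clay): t_3 = 9.05 × 0.03 / 1.069e-05 = 25406 d
Total t = Σ t_i = 4.424e+05 days = 1211 years.

1210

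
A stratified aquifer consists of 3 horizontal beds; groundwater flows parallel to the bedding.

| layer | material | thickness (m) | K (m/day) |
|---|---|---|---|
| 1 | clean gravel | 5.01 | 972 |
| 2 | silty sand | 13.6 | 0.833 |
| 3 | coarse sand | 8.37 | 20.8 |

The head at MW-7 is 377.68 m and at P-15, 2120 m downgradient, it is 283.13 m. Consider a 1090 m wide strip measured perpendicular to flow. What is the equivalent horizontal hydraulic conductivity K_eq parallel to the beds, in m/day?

187

Flow is parallel to layering, so each bed carries its own Darcy discharge and the transmissivities add.
Σ(K_i·b_i) = 972×5.01 + 0.833×13.6 + 20.8×8.37 = 5055 m²/day.
Total thickness b = 26.98 m, so K_eq = Σ(K_i·b_i)/b = 187.4 m/day.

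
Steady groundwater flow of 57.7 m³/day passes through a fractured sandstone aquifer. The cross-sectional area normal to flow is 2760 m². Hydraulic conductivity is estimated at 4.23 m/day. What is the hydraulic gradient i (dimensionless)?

From Q = K·A·i, i = Q / (K·A) = 57.7 / (4.230 × 2760) = 0.004942.

0.00494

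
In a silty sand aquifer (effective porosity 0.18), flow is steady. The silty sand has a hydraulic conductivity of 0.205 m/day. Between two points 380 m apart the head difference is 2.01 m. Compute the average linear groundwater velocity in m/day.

0.00602

Hydraulic gradient i = Δh / L = 2.01 / 380 = 0.005289.
Darcy flux q = K · i = 0.2050 × 0.005289 = 0.001084 m/day.
Seepage velocity v = q / n_e = 0.001084 / 0.18 = 0.006024 m/day.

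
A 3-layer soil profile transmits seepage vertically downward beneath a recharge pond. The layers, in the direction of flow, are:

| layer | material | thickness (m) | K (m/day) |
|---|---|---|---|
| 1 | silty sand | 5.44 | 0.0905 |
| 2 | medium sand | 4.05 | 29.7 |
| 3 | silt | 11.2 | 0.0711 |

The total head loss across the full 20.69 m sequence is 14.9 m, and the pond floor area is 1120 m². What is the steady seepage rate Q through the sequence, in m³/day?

Flow is perpendicular to layering, so the layers act in series and the equivalent K is the thickness-weighted harmonic mean.
Total thickness L = 5.44 + 4.05 + 11.2 = 20.69 m.
Σ(b_i/K_i) = 5.44/0.0905 + 4.05/29.7 + 11.2/0.0711 = 217.8 d.
K_eq = L / Σ(b_i/K_i) = 20.69 / 217.8 = 0.09501 m/day.
Q = K_eq · A · (Δh/L) = 0.09501 × 1120 × (14.9/20.69) = 76.63 m³/day.

76.6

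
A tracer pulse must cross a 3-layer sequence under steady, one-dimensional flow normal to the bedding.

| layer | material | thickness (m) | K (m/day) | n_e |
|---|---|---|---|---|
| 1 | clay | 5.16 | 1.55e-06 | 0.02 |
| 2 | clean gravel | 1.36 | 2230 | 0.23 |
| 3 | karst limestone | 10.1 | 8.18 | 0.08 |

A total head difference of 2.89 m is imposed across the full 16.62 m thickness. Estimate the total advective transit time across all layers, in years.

3860

With flow normal to the layers, continuity requires the same specific discharge q through every layer.
Σ(b_i/K_i) = 5.16/1.55e-06 + 1.36/2230 + 10.1/8.18 = 3.329e+06 d.
q = Δh / Σ(b_i/K_i) = 2.89 / 3.329e+06 = 8.681e-07 m/day.
In each layer the seepage velocity is v_i = q/n_i, so the layer transit time is t_i = b_i·n_i / q:
  layer 1 (clay): t_1 = 5.16 × 0.02 / 8.681e-07 = 1.189e+05 d
  layer 2 (clean gravel): t_2 = 1.36 × 0.23 / 8.681e-07 = 3.603e+05 d
  layer 3 (karst limestone): t_3 = 10.1 × 0.08 / 8.681e-07 = 9.307e+05 d
Total t = Σ t_i = 1.410e+06 days = 3860 years.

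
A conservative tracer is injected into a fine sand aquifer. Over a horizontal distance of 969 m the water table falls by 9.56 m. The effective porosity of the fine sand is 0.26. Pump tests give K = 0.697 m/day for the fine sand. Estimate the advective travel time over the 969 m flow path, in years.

Hydraulic gradient i = Δh / L = 9.56 / 969 = 0.009866.
Darcy flux q = K · i = 0.6970 × 0.009866 = 0.006876 m/day.
Seepage velocity v = q / n_e = 0.006876 / 0.26 = 0.02645 m/day.
Travel time t = L / v = 969 / 0.02645 = 36638 days = 100.3 years.

100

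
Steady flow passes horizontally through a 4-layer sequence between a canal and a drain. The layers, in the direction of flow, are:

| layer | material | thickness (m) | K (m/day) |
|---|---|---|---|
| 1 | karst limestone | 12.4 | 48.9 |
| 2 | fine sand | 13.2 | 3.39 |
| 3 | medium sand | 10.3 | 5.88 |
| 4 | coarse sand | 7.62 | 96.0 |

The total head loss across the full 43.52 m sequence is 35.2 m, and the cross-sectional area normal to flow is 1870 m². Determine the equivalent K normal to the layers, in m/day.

Flow is perpendicular to layering, so the layers act in series and the equivalent K is the thickness-weighted harmonic mean.
Total thickness L = 12.4 + 13.2 + 10.3 + 7.62 = 43.52 m.
Σ(b_i/K_i) = 12.4/48.9 + 13.2/3.39 + 10.3/5.88 + 7.62/96.0 = 5.978 d.
K_eq = L / Σ(b_i/K_i) = 43.52 / 5.978 = 7.279 m/day.

7.28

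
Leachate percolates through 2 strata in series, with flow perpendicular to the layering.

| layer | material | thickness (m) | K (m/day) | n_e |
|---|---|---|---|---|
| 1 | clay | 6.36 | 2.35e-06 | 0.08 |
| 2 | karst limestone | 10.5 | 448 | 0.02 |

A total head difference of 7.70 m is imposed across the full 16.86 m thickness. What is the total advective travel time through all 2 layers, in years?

692

With flow normal to the layers, continuity requires the same specific discharge q through every layer.
Σ(b_i/K_i) = 6.36/2.35e-06 + 10.5/448 = 2.706e+06 d.
q = Δh / Σ(b_i/K_i) = 7.70 / 2.706e+06 = 2.845e-06 m/day.
In each layer the seepage velocity is v_i = q/n_i, so the layer transit time is t_i = b_i·n_i / q:
  layer 1 (clay): t_1 = 6.36 × 0.08 / 2.845e-06 = 1.788e+05 d
  layer 2 (karst limestone): t_2 = 10.5 × 0.02 / 2.845e-06 = 73810 d
Total t = Σ t_i = 2.526e+05 days = 691.7 years.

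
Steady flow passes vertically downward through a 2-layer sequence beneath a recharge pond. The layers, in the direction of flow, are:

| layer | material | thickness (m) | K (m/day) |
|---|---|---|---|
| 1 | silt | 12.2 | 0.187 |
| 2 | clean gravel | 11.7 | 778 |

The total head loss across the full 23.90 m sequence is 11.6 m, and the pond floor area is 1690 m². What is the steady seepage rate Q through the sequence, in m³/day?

Flow is perpendicular to layering, so the layers act in series and the equivalent K is the thickness-weighted harmonic mean.
Total thickness L = 12.2 + 11.7 = 23.90 m.
Σ(b_i/K_i) = 12.2/0.187 + 11.7/778 = 65.26 d.
K_eq = L / Σ(b_i/K_i) = 23.90 / 65.26 = 0.3663 m/day.
Q = K_eq · A · (Δh/L) = 0.3663 × 1690 × (11.6/23.90) = 300.4 m³/day.

300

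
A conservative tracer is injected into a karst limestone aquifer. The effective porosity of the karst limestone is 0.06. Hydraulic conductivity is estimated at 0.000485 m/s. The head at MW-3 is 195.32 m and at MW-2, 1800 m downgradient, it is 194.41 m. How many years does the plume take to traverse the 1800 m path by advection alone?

Convert K: 0.000485 m/s × 86400 = 41.90 m/day.
Hydraulic gradient i = (195.32 − 194.41) / 1800 = 0.91 / 1800 = 0.0005056.
Darcy flux q = K · i = 41.90 × 0.0005056 = 0.02118 m/day.
Seepage velocity v = q / n_e = 0.02118 / 0.06 = 0.3531 m/day.
Travel time t = L / v = 1800 / 0.3531 = 5098 days = 13.96 years.

14.0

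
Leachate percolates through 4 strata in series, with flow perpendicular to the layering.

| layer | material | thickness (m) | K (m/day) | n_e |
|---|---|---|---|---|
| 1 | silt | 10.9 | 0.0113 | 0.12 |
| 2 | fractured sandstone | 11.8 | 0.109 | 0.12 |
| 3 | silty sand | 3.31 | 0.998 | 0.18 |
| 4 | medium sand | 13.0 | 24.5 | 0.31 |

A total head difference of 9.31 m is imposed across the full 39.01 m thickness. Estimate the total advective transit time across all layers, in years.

2.33

With flow normal to the layers, continuity requires the same specific discharge q through every layer.
Σ(b_i/K_i) = 10.9/0.0113 + 11.8/0.109 + 3.31/0.998 + 13.0/24.5 = 1077 d.
q = Δh / Σ(b_i/K_i) = 9.31 / 1077 = 0.008647 m/day.
In each layer the seepage velocity is v_i = q/n_i, so the layer transit time is t_i = b_i·n_i / q:
  layer 1 (silt): t_1 = 10.9 × 0.12 / 0.008647 = 151.3 d
  layer 2 (fractured sandstone): t_2 = 11.8 × 0.12 / 0.008647 = 163.8 d
  layer 3 (silty sand): t_3 = 3.31 × 0.18 / 0.008647 = 68.90 d
  layer 4 (medium sand): t_4 = 13.0 × 0.31 / 0.008647 = 466.1 d
Total t = Σ t_i = 850.0 days = 2.327 years.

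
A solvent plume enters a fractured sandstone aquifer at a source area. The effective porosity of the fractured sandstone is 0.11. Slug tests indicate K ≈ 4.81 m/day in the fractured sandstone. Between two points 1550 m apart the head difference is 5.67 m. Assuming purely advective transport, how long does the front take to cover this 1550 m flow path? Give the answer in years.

Hydraulic gradient i = Δh / L = 5.67 / 1550 = 0.003658.
Darcy flux q = K · i = 4.810 × 0.003658 = 0.01760 m/day.
Seepage velocity v = q / n_e = 0.01760 / 0.11 = 0.1600 m/day.
Travel time t = L / v = 1550 / 0.1600 = 9690 days = 26.53 years.

26.5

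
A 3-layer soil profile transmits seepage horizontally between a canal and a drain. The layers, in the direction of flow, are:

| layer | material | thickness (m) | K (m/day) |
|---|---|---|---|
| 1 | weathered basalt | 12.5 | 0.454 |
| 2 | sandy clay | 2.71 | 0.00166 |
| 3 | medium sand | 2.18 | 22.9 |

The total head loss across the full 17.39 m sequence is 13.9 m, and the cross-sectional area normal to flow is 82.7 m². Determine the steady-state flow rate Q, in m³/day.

Flow is perpendicular to layering, so the layers act in series and the equivalent K is the thickness-weighted harmonic mean.
Total thickness L = 12.5 + 2.71 + 2.18 = 17.39 m.
Σ(b_i/K_i) = 12.5/0.454 + 2.71/0.00166 + 2.18/22.9 = 1660 d.
K_eq = L / Σ(b_i/K_i) = 17.39 / 1660 = 0.01047 m/day.
Q = K_eq · A · (Δh/L) = 0.01047 × 82.7 × (13.9/17.39) = 0.6924 m³/day.

0.692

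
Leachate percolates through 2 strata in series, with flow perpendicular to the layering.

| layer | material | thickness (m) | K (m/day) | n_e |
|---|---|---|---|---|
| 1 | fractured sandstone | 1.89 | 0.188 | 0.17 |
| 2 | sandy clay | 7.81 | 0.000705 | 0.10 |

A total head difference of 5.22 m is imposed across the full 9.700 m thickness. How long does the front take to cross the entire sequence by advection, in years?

With flow normal to the layers, continuity requires the same specific discharge q through every layer.
Σ(b_i/K_i) = 1.89/0.188 + 7.81/0.000705 = 11088 d.
q = Δh / Σ(b_i/K_i) = 5.22 / 11088 = 0.0004708 m/day.
In each layer the seepage velocity is v_i = q/n_i, so the layer transit time is t_i = b_i·n_i / q:
  layer 1 (fractured sandstone): t_1 = 1.89 × 0.17 / 0.0004708 = 682.5 d
  layer 2 (sandy clay): t_2 = 7.81 × 0.10 / 0.0004708 = 1659 d
Total t = Σ t_i = 2341 days = 6.411 years.

6.41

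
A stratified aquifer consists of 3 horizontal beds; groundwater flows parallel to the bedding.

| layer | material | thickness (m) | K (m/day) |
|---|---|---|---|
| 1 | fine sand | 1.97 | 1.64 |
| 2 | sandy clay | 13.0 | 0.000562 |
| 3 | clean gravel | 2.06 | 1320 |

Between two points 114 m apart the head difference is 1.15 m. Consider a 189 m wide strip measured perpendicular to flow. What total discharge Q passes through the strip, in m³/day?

5190

Flow is parallel to layering, so each bed carries its own Darcy discharge and the transmissivities add.
Σ(K_i·b_i) = 1.64×1.97 + 0.000562×13.0 + 1320×2.06 = 2722 m²/day.
Hydraulic gradient i = Δh / L = 1.15 / 114 = 0.01009.
Q = Σ(K_i·b_i) · W · i = 2722 × 189 × 0.01009 = 5191 m³/day.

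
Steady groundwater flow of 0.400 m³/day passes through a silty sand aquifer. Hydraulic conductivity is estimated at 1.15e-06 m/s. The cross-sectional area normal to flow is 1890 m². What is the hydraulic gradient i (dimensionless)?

Convert K: 1.15e-06 m/s × 86400 = 0.09936 m/day.
From Q = K·A·i, i = Q / (K·A) = 0.400 / (0.09936 × 1890) = 0.002130.

0.00213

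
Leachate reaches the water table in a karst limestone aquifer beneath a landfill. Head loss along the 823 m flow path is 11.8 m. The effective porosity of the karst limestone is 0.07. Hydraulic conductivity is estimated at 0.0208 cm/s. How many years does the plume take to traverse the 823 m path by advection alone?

Convert K: 0.0208 cm/s × 864 = 17.97 m/day.
Hydraulic gradient i = Δh / L = 11.8 / 823 = 0.01434.
Darcy flux q = K · i = 17.97 × 0.01434 = 0.2577 m/day.
Seepage velocity v = q / n_e = 0.2577 / 0.07 = 3.681 m/day.
Travel time t = L / v = 823 / 3.681 = 223.6 days = 0.6121 years.

0.612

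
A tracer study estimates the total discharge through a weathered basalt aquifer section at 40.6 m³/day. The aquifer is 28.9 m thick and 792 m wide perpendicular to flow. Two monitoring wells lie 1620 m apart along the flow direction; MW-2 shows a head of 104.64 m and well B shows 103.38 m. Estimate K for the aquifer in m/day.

Cross-sectional area A = 792 × 28.9 = 22889 m².
Hydraulic gradient i = (104.64 − 103.38) / 1620 = 1.26 / 1620 = 0.0007778.
From Q = K·A·i, K = Q / (A·i) = 40.6 / (22889 × 0.0007778) = 2.281 m/day.

2.28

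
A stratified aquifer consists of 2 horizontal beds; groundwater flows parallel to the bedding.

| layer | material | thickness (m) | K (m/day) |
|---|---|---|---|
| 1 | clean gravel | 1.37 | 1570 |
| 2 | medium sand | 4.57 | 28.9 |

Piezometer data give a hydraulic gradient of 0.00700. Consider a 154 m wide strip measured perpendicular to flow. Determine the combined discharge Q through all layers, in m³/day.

2460

Flow is parallel to layering, so each bed carries its own Darcy discharge and the transmissivities add.
Σ(K_i·b_i) = 1570×1.37 + 28.9×4.57 = 2283 m²/day.
Hydraulic gradient i = 0.00700.
Q = Σ(K_i·b_i) · W · i = 2283 × 154 × 0.007000 = 2461 m³/day.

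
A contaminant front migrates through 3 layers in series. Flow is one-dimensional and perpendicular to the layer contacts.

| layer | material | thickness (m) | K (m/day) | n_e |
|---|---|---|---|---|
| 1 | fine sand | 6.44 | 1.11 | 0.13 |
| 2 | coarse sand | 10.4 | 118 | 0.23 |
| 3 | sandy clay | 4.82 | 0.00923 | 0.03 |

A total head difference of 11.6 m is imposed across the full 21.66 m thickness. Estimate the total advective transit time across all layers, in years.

With flow normal to the layers, continuity requires the same specific discharge q through every layer.
Σ(b_i/K_i) = 6.44/1.11 + 10.4/118 + 4.82/0.00923 = 528.1 d.
q = Δh / Σ(b_i/K_i) = 11.6 / 528.1 = 0.02197 m/day.
In each layer the seepage velocity is v_i = q/n_i, so the layer transit time is t_i = b_i·n_i / q:
  layer 1 (fine sand): t_1 = 6.44 × 0.13 / 0.02197 = 38.11 d
  layer 2 (coarse sand): t_2 = 10.4 × 0.23 / 0.02197 = 108.9 d
  layer 3 (sandy clay): t_3 = 4.82 × 0.03 / 0.02197 = 6.583 d
Total t = Σ t_i = 153.6 days = 0.4205 years.

0.421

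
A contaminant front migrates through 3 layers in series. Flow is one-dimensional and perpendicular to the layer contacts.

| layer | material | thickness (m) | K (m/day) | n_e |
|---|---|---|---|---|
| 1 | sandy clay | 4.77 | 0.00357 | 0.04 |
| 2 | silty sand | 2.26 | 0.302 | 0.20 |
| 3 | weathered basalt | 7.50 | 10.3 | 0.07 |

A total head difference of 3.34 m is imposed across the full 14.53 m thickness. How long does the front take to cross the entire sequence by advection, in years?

1.29

With flow normal to the layers, continuity requires the same specific discharge q through every layer.
Σ(b_i/K_i) = 4.77/0.00357 + 2.26/0.302 + 7.50/10.3 = 1344 d.
q = Δh / Σ(b_i/K_i) = 3.34 / 1344 = 0.002484 m/day.
In each layer the seepage velocity is v_i = q/n_i, so the layer transit time is t_i = b_i·n_i / q:
  layer 1 (sandy clay): t_1 = 4.77 × 0.04 / 0.002484 = 76.80 d
  layer 2 (silty sand): t_2 = 2.26 × 0.20 / 0.002484 = 181.9 d
  layer 3 (weathered basalt): t_3 = 7.50 × 0.07 / 0.002484 = 211.3 d
Total t = Σ t_i = 470.0 days = 1.287 years.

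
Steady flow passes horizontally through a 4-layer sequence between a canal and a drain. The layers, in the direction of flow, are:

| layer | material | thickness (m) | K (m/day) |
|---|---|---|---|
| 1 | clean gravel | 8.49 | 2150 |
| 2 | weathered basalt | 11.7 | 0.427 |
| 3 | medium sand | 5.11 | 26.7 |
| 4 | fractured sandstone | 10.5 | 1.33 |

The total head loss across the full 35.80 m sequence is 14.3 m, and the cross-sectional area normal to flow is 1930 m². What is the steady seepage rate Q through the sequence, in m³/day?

Flow is perpendicular to layering, so the layers act in series and the equivalent K is the thickness-weighted harmonic mean.
Total thickness L = 8.49 + 11.7 + 5.11 + 10.5 = 35.80 m.
Σ(b_i/K_i) = 8.49/2150 + 11.7/0.427 + 5.11/26.7 + 10.5/1.33 = 35.49 d.
K_eq = L / Σ(b_i/K_i) = 35.80 / 35.49 = 1.009 m/day.
Q = K_eq · A · (Δh/L) = 1.009 × 1930 × (14.3/35.80) = 777.6 m³/day.

778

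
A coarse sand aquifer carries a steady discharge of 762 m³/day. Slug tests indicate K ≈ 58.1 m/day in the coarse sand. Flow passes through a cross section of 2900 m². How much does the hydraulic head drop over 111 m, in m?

From Q = K·A·i, i = Q / (K·A) = 762 / (58.10 × 2900) = 0.004523.
Head loss Δh = i · L = 0.004523 × 111 = 0.5020 m.

0.502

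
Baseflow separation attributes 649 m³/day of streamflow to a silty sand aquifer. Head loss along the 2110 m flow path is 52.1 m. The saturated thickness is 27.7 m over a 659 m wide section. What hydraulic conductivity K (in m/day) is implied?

1.44

Cross-sectional area A = 659 × 27.7 = 18254 m².
Hydraulic gradient i = Δh / L = 52.1 / 2110 = 0.02469.
From Q = K·A·i, K = Q / (A·i) = 649 / (18254 × 0.02469) = 1.440 m/day.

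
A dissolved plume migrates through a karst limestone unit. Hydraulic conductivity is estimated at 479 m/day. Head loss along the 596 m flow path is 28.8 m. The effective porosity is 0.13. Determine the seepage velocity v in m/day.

Hydraulic gradient i = Δh / L = 28.8 / 596 = 0.04832.
Darcy flux q = K · i = 479.0 × 0.04832 = 23.15 m/day.
Seepage velocity v = q / n_e = 23.15 / 0.13 = 178.0 m/day.

178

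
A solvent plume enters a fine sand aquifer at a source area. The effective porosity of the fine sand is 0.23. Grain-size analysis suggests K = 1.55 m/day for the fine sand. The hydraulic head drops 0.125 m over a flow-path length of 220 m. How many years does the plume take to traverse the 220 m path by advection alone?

157

Hydraulic gradient i = Δh / L = 0.125 / 220 = 0.0005682.
Darcy flux q = K · i = 1.550 × 0.0005682 = 0.0008807 m/day.
Seepage velocity v = q / n_e = 0.0008807 / 0.23 = 0.003829 m/day.
Travel time t = L / v = 220 / 0.003829 = 57455 days = 157.3 years.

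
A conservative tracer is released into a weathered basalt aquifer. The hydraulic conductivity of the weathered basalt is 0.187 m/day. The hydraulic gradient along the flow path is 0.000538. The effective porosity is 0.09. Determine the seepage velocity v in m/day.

0.00112

Hydraulic gradient i = 0.000538.
Darcy flux q = K · i = 0.1870 × 0.0005380 = 0.0001006 m/day.
Seepage velocity v = q / n_e = 0.0001006 / 0.09 = 0.001118 m/day.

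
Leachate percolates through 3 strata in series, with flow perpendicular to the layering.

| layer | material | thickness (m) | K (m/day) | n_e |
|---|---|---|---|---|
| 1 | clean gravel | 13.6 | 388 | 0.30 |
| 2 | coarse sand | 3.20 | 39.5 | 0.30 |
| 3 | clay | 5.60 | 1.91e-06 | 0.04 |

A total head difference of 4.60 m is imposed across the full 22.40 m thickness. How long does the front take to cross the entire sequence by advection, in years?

With flow normal to the layers, continuity requires the same specific discharge q through every layer.
Σ(b_i/K_i) = 13.6/388 + 3.20/39.5 + 5.60/1.91e-06 = 2.932e+06 d.
q = Δh / Σ(b_i/K_i) = 4.60 / 2.932e+06 = 1.569e-06 m/day.
In each layer the seepage velocity is v_i = q/n_i, so the layer transit time is t_i = b_i·n_i / q:
  layer 1 (clean gravel): t_1 = 13.6 × 0.30 / 1.569e-06 = 2.601e+06 d
  layer 2 (coarse sand): t_2 = 3.20 × 0.30 / 1.569e-06 = 6.119e+05 d
  layer 3 (clay): t_3 = 5.60 × 0.04 / 1.569e-06 = 1.428e+05 d
Total t = Σ t_i = 3.355e+06 days = 9186 years.

9190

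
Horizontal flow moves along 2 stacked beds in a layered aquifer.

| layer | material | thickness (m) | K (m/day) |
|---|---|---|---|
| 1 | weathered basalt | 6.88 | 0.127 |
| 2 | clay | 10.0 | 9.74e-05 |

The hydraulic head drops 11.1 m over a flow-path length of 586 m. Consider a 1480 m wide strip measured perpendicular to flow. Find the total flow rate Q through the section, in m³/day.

Flow is parallel to layering, so each bed carries its own Darcy discharge and the transmissivities add.
Σ(K_i·b_i) = 0.127×6.88 + 9.74e-05×10.0 = 0.8747 m²/day.
Hydraulic gradient i = Δh / L = 11.1 / 586 = 0.01894.
Q = Σ(K_i·b_i) · W · i = 0.8747 × 1480 × 0.01894 = 24.52 m³/day.

24.5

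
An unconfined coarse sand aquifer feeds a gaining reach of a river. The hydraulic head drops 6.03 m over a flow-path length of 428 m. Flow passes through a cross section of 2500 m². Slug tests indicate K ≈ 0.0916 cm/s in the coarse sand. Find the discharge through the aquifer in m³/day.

Convert K: 0.0916 cm/s × 864 = 79.14 m/day.
Hydraulic gradient i = Δh / L = 6.03 / 428 = 0.01409.
Darcy's law: Q = K · A · i = 79.14 × 2500 × 0.01409 = 2788 m³/day.

2790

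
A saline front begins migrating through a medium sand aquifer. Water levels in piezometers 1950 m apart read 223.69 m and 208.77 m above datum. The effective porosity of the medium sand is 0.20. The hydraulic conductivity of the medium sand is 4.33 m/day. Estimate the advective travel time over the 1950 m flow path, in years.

32.2

Hydraulic gradient i = (223.69 − 208.77) / 1950 = 14.92 / 1950 = 0.007651.
Darcy flux q = K · i = 4.330 × 0.007651 = 0.03313 m/day.
Seepage velocity v = q / n_e = 0.03313 / 0.20 = 0.1657 m/day.
Travel time t = L / v = 1950 / 0.1657 = 11772 days = 32.23 years.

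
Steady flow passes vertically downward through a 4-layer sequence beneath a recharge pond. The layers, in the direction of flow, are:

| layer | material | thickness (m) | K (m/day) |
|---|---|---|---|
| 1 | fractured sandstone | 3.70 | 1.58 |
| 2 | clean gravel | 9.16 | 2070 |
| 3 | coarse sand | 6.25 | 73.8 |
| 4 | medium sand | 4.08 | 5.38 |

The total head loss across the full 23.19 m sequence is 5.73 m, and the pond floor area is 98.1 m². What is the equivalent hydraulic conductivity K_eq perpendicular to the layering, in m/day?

Flow is perpendicular to layering, so the layers act in series and the equivalent K is the thickness-weighted harmonic mean.
Total thickness L = 3.70 + 9.16 + 6.25 + 4.08 = 23.19 m.
Σ(b_i/K_i) = 3.70/1.58 + 9.16/2070 + 6.25/73.8 + 4.08/5.38 = 3.189 d.
K_eq = L / Σ(b_i/K_i) = 23.19 / 3.189 = 7.271 m/day.

7.27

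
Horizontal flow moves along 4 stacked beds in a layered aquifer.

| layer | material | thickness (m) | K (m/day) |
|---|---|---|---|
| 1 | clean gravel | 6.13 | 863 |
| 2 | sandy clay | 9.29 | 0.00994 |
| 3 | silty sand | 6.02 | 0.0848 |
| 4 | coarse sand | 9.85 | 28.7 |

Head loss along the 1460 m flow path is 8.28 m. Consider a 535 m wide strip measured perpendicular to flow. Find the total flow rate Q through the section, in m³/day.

16900

Flow is parallel to layering, so each bed carries its own Darcy discharge and the transmissivities add.
Σ(K_i·b_i) = 863×6.13 + 0.00994×9.29 + 0.0848×6.02 + 28.7×9.85 = 5573 m²/day.
Hydraulic gradient i = Δh / L = 8.28 / 1460 = 0.005671.
Q = Σ(K_i·b_i) · W · i = 5573 × 535 × 0.005671 = 16911 m³/day.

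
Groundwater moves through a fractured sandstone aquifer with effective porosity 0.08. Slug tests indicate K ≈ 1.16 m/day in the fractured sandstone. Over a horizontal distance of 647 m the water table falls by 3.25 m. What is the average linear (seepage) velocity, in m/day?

Hydraulic gradient i = Δh / L = 3.25 / 647 = 0.005023.
Darcy flux q = K · i = 1.160 × 0.005023 = 0.005827 m/day.
Seepage velocity v = q / n_e = 0.005827 / 0.08 = 0.07284 m/day.

0.0728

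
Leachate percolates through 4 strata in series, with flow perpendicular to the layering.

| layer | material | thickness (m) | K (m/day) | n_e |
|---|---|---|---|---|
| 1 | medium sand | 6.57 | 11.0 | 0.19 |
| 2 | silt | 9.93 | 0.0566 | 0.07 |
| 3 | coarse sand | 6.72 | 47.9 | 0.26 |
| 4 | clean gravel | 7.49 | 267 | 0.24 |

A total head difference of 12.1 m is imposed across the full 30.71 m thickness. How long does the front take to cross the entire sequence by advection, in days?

79.9

With flow normal to the layers, continuity requires the same specific discharge q through every layer.
Σ(b_i/K_i) = 6.57/11.0 + 9.93/0.0566 + 6.72/47.9 + 7.49/267 = 176.2 d.
q = Δh / Σ(b_i/K_i) = 12.1 / 176.2 = 0.06867 m/day.
In each layer the seepage velocity is v_i = q/n_i, so the layer transit time is t_i = b_i·n_i / q:
  layer 1 (medium sand): t_1 = 6.57 × 0.19 / 0.06867 = 18.18 d
  layer 2 (silt): t_2 = 9.93 × 0.07 / 0.06867 = 10.12 d
  layer 3 (coarse sand): t_3 = 6.72 × 0.26 / 0.06867 = 25.44 d
  layer 4 (clean gravel): t_4 = 7.49 × 0.24 / 0.06867 = 26.18 d
Total t = Σ t_i = 79.92 days.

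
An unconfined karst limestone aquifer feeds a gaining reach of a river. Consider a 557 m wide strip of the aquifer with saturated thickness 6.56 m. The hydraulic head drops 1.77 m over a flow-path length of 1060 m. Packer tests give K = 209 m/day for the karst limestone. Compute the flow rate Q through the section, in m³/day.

1280

Cross-sectional area A = 557 × 6.56 = 3654 m².
Hydraulic gradient i = Δh / L = 1.77 / 1060 = 0.001670.
Darcy's law: Q = K · A · i = 209.0 × 3654 × 0.001670 = 1275 m³/day.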